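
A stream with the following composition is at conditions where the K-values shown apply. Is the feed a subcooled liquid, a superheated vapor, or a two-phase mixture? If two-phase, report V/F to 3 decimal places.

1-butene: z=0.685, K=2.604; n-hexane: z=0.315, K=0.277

ΣzᵢKᵢ = 1.871; Σzᵢ/Kᵢ = 1.400.
Both exceed 1, so a two-phase solution exists.
Material balance + equilibrium reduce to Σ zᵢ(Kᵢ−1)/(1+ψ(Kᵢ−1)) = 0.
Binary case is linear: z₁(K₁−1)(1+ψ(K₂−1)) + z₂(K₂−1)(1+ψ(K₁−1)) = 0
⇒ ψ = [z₁(K₁−1)+z₂(K₂−1)] / [−(K₁−1)(K₂−1)] = 0.8710/1.1597 = 0.751

two-phase, V/F = 0.751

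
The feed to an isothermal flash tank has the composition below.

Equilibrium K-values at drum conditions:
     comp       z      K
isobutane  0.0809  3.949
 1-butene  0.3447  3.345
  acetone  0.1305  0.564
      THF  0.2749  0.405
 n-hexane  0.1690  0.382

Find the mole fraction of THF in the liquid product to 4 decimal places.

x_THF = 0.3958

Iterate (Newton) starting at β = 0.65:
  β = 0.6500: g = -0.11867, g' = -0.8676 → β = 0.5132
  β = 0.5132: g = 0.00003, g' = -0.8831 → β = 0.5133
Converged at β = 0.5133.
Compositions from xᵢ = zᵢ/(1+β(Kᵢ−1)), yᵢ = Kᵢxᵢ:
  isobutane: x = 0.0322, y = 0.1271
  1-butene: x = 0.1564, y = 0.5233
  acetone: x = 0.1681, y = 0.0948
  THF: x = 0.3958, y = 0.1603
  n-hexane: x = 0.2475, y = 0.0945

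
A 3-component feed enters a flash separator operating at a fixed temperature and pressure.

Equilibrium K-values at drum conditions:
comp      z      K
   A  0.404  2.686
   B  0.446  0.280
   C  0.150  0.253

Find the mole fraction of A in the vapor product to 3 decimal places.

Material balance + equilibrium reduce to Σ zᵢ(Kᵢ−1)/(1+β(Kᵢ−1)) = 0.
g(0) = ΣzᵢKᵢ − 1 = 0.248 and g(1) = 1 − Σzᵢ/Kᵢ = -1.336, so a root lies in (0, 1).
Newton–Raphson from β = 0.5:
  β = 0.500: g = -0.3110, g' = -1.116 → β = 0.221
  β = 0.221: g = -0.0201, g' = -1.056 → β = 0.202
Converged at β = 0.202.
Compositions from xᵢ = zᵢ/(1+β(Kᵢ−1)), yᵢ = Kᵢxᵢ:
  A: x = 0.301, y = 0.809
  B: x = 0.522, y = 0.146
  C: x = 0.177, y = 0.045

y_A = 0.809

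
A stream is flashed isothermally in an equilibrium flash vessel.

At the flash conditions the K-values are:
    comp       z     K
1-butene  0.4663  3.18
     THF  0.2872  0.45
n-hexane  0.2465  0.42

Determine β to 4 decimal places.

β = 0.5819

Rachford–Rice: g(β) = Σ zᵢ(Kᵢ−1)/(1+β(Kᵢ−1)) = 0.
Check two-phase: ΣzᵢKᵢ = 1.7156 > 1 and Σzᵢ/Kᵢ = 1.3718 > 1, so g(0) = 0.7156 > 0 and g(1) = -0.3718 < 0.
Newton–Raphson from β = 0.55:
  β = 0.5500: g = 0.02586, g' = -0.8157 → β = 0.5817
  β = 0.5817: g = 0.00014, g' = -0.8075 → β = 0.5819
Converged at β = 0.5819.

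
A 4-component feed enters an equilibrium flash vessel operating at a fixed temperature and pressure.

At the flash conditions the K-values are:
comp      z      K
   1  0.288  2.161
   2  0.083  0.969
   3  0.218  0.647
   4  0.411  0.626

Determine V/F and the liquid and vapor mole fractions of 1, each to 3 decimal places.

V/F = 0.258, x_1 = 0.222, y_1 = 0.479

Rachford–Rice: g(V/F) = Σ zᵢ(Kᵢ−1)/(1+V/F(Kᵢ−1)) = 0.
Check two-phase: ΣzᵢKᵢ = 1.101 > 1 and Σzᵢ/Kᵢ = 1.212 > 1, so g(0) = 0.101 > 0 and g(1) = -0.212 < 0.
Newton iteration, V/F⁰ = 0.4:
  V/F = 0.400: g = -0.0446, g' = -0.297 → V/F = 0.250
  V/F = 0.250: g = 0.0026, g' = -0.336 → V/F = 0.258
Converged at V/F = 0.258.
Compositions from xᵢ = zᵢ/(1+V/F(Kᵢ−1)), yᵢ = Kᵢxᵢ:
  1: x = 0.222, y = 0.479
  2: x = 0.084, y = 0.081
  3: x = 0.240, y = 0.155
  4: x = 0.455, y = 0.285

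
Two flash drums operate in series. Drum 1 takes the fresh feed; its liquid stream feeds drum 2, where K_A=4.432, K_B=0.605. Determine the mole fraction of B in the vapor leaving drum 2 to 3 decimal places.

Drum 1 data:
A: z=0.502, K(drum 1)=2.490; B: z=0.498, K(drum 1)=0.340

Drum 1:
Material balance + equilibrium reduce to Σ zᵢ(Kᵢ−1)/(1+ψ₁(Kᵢ−1)) = 0.
Check two-phase: ΣzᵢKᵢ = 1.419 > 1 and Σzᵢ/Kᵢ = 1.666 > 1, so g(0) = 0.419 > 0 and g(1) = -0.666 < 0.
Binary case is linear: z₁(K₁−1)(1+ψ₁(K₂−1)) + z₂(K₂−1)(1+ψ₁(K₁−1)) = 0
⇒ ψ₁ = [z₁(K₁−1)+z₂(K₂−1)] / [−(K₁−1)(K₂−1)] = 0.4193/0.9834 = 0.426
Drum-1 compositions:
  A: x = 0.307, y = 0.764
  B: x = 0.693, y = 0.236
Drum-2 feed = drum-1 liquid: z₂ = (0.3070, 0.6930).
Drum 2:
Material balance + equilibrium reduce to Σ zᵢ(Kᵢ−1)/(1+ψ₂(Kᵢ−1)) = 0.
Feasibility: ΣzᵢKᵢ = 1.780, Σzᵢ/Kᵢ = 1.215 — both > 1, two phases present.
Newton iteration, ψ₂⁰ = 0.5:
  ψ₂ = 0.500: g = 0.0468, g' = -0.658 → ψ₂ = 0.571
  ψ₂ = 0.571: g = 0.0024, g' = -0.593 → ψ₂ = 0.575
Converged at ψ₂ = 0.575.
  A: x = 0.103, y = 0.457
  B: x = 0.897, y = 0.543

y_B (drum 2) = 0.543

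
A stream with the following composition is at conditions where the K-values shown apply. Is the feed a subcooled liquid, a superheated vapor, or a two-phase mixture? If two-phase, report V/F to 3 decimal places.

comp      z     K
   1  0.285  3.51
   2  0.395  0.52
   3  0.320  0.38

two-phase, V/F = 0.239

ΣzᵢKᵢ = 1.327; Σzᵢ/Kᵢ = 1.683.
Both exceed 1, so a two-phase solution exists.
Let ψ = V/F and solve Σ zᵢ(Kᵢ−1)/(1+ψ(Kᵢ−1)) = 0.
Newton iteration, ψ⁰ = 0.56:
  ψ = 0.560: g = -0.2659, g' = -0.769 → ψ = 0.214
  ψ = 0.214: g = 0.0250, g' = -1.036 → ψ = 0.238
  ψ = 0.238: g = 0.0006, g' = -0.988 → ψ = 0.239
Converged at ψ = 0.239.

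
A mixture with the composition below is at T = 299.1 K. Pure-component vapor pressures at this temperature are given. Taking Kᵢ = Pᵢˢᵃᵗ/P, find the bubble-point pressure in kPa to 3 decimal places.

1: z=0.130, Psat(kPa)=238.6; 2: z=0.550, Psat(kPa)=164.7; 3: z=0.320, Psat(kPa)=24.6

At the bubble point ψ → 0, so ΣzᵢKᵢ = 1 with Kᵢ = Pᵢˢᵃᵗ/P ⇒ P = ΣzᵢPᵢˢᵃᵗ.
P = 0.130·238.6 + 0.550·164.7 + 0.320·24.6 = 129.475 kPa

Pbub = 129.475 kPa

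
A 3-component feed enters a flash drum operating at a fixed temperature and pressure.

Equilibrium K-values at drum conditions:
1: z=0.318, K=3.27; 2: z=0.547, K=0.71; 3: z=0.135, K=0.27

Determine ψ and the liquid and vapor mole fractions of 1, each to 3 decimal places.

ψ = 0.496, x_1 = 0.150, y_1 = 0.489

Iterate (Newton) starting at ψ = 0.64:
  ψ = 0.640: g = -0.0854, g' = -0.595 → ψ = 0.496
Converged at ψ = 0.496.
Compositions from xᵢ = zᵢ/(1+ψ(Kᵢ−1)), yᵢ = Kᵢxᵢ:
  1: x = 0.150, y = 0.489
  2: x = 0.639, y = 0.454
  3: x = 0.212, y = 0.057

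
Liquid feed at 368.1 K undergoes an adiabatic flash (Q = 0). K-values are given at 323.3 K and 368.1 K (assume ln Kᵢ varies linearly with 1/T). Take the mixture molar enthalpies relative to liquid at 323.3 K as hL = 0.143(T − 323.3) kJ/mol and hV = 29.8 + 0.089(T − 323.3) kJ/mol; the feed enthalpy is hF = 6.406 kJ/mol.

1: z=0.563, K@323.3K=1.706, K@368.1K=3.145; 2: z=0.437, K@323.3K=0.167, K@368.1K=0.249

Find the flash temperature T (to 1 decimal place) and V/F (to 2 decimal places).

T = 329.6 K, V/F = 0.19

Adiabatic flash: solve Rachford–Rice at each trial T, then check hF = ψ·hV(T) + (1−ψ)·hL(T).
  T = 323.3 K: K = (1.706, 0.167), RR gives ψ = 0.057, H_out = 1.695 kJ/mol
  T = 368.1 K: K = (3.145, 0.249), RR gives ψ = 0.546, H_out = 21.355 kJ/mol
  T = 345.7 K: K = (2.363, 0.207), RR gives ψ = 0.389, H_out = 14.322 kJ/mol
  T = 334.5 K: K = (2.019, 0.186), RR gives ψ = 0.263, H_out = 9.279 kJ/mol
  T = 328.9 K: K = (1.858, 0.177), RR gives ψ = 0.175, H_out = 5.953 kJ/mol
  T = 331.7 K: K = (1.938, 0.181), RR gives ψ = 0.222, H_out = 7.708 kJ/mol
  T = 330.3 K: K = (1.898, 0.179), RR gives ψ = 0.199, H_out = 6.856 kJ/mol
Linear interpolation between T = 328.9 (H_out = 5.953) and T = 330.3 (H_out = 6.856) on hF = 6.406 gives T ≈ 329.6 K, at which ψ = 0.19.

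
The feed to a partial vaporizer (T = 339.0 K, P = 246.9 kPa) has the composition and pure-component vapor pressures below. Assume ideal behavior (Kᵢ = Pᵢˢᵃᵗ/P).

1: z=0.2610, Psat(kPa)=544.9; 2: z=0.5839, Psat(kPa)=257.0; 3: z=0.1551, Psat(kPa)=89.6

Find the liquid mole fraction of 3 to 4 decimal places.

Raoult's law: Kᵢ = Pᵢˢᵃᵗ/P = Pᵢˢᵃᵗ/246.9.
  K_1 = 544.9/246.9 = 2.206966, K_2 = 257.0/246.9 = 1.040907, K_3 = 89.6/246.9 = 0.362900
Iterate (Newton) starting at ψ = 0.5:
  ψ = 0.5000: g = 0.07486, g' = -0.2844 → ψ = 0.7632
  ψ = 0.7632: g = -0.00521, g' = -0.3425 → ψ = 0.7480
  ψ = 0.7480: g = -0.00005, g' = -0.3357 → ψ = 0.7479
Converged at ψ = 0.7479.
Compositions from xᵢ = zᵢ/(1+ψ(Kᵢ−1)), yᵢ = Kᵢxᵢ:
  1: x = 0.1372, y = 0.3027
  2: x = 0.5666, y = 0.5897
  3: x = 0.2963, y = 0.1075

x_3 = 0.2963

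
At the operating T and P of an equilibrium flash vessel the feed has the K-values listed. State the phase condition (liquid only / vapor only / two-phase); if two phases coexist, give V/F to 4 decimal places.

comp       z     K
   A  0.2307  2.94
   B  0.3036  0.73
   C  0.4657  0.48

ΣzᵢKᵢ = 1.1234; Σzᵢ/Kᵢ = 1.4646.
Both exceed 1, so a two-phase solution exists.
Rachford–Rice: g(ψ) = Σ zᵢ(Kᵢ−1)/(1+ψ(Kᵢ−1)) = 0.
Newton–Raphson from ψ = 0.56:
  ψ = 0.5600: g = -0.22372, g' = -0.4808 → ψ = 0.0947
  ψ = 0.0947: g = 0.03924, g' = -0.7822 → ψ = 0.1449
  ψ = 0.1449: g = 0.00215, g' = -0.7003 → ψ = 0.1480
Converged at ψ = 0.1480.

two-phase, V/F = 0.1480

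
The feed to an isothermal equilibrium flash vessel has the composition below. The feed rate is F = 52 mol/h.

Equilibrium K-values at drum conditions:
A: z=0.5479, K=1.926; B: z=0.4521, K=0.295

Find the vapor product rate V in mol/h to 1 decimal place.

V = 15.0 mol/h

Iterate (Newton) starting at ψ = 0.5:
  ψ = 0.5000: g = -0.14546, g' = -0.7555 → ψ = 0.3075
  ψ = 0.3075: g = -0.01202, g' = -0.6509 → ψ = 0.2890
  ψ = 0.2890: g = -0.00004, g' = -0.6468 → ψ = 0.2889
Converged at ψ = 0.2889.
Then V = ψ·F = 0.2889·52 = 15.0 mol/h and L = F − V = 37.0 mol/h.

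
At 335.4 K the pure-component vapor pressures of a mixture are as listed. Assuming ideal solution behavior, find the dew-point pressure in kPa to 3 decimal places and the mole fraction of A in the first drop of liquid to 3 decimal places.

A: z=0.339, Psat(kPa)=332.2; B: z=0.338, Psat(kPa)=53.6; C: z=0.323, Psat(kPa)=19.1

At the dew point ψ → 1, so Σzᵢ/Kᵢ = 1 with Kᵢ = Pᵢˢᵃᵗ/P ⇒ 1/P = Σzᵢ/Pᵢˢᵃᵗ.
1/P = 0.339/332.2 + 0.338/53.6 + 0.323/19.1 = 0.024237 ⇒ P = 41.258 kPa
xᵢ = zᵢP/Pᵢˢᵃᵗ ⇒ x_A = 0.339·41.258/332.2 = 0.042

Pdew = 41.258 kPa, x_A = 0.042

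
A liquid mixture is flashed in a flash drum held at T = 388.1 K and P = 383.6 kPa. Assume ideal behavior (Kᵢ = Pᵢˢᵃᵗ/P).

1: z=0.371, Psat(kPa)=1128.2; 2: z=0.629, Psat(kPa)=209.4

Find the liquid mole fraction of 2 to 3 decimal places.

x_2 = 0.810

Raoult's law: Kᵢ = Pᵢˢᵃᵗ/P = Pᵢˢᵃᵗ/383.6.
  K_1 = 1128.2/383.6 = 2.94108, K_2 = 209.4/383.6 = 0.54588
Binary case is linear: z₁(K₁−1)(1+β(K₂−1)) + z₂(K₂−1)(1+β(K₁−1)) = 0
⇒ β = [z₁(K₁−1)+z₂(K₂−1)] / [−(K₁−1)(K₂−1)] = 0.4345/0.8815 = 0.493
Compositions from xᵢ = zᵢ/(1+β(Kᵢ−1)), yᵢ = Kᵢxᵢ:
  1: x = 0.190, y = 0.558
  2: x = 0.810, y = 0.442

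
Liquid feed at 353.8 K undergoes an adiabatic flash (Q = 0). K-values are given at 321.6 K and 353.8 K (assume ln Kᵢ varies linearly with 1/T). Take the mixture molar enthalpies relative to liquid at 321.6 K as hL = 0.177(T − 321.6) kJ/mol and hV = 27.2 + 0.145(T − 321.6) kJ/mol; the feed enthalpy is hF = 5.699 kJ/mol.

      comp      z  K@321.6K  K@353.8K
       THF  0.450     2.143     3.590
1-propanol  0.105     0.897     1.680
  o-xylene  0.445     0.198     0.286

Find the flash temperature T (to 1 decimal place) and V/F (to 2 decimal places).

T = 322.9 K, V/F = 0.20

Adiabatic flash: solve Rachford–Rice at each trial T, then check hF = ψ·hV(T) + (1−ψ)·hL(T).
  T = 321.6 K: K = (2.143, 0.897, 0.198), RR gives ψ = 0.178, H_out = 4.843 kJ/mol
  T = 353.8 K: K = (3.590, 1.680, 0.286), RR gives ψ = 0.558, H_out = 20.308 kJ/mol
  T = 337.7 K: K = (2.808, 1.246, 0.240), RR gives ψ = 0.410, H_out = 13.777 kJ/mol
  T = 329.6 K: K = (2.459, 1.060, 0.218), RR gives ψ = 0.309, H_out = 9.748 kJ/mol
  T = 325.6 K: K = (2.298, 0.976, 0.208), RR gives ψ = 0.249, H_out = 7.444 kJ/mol
  T = 323.6 K: K = (2.219, 0.936, 0.203), RR gives ψ = 0.215, H_out = 6.186 kJ/mol
Linear interpolation between T = 321.6 (H_out = 4.843) and T = 323.6 (H_out = 6.186) on hF = 5.699 gives T ≈ 322.9 K, at which ψ = 0.20.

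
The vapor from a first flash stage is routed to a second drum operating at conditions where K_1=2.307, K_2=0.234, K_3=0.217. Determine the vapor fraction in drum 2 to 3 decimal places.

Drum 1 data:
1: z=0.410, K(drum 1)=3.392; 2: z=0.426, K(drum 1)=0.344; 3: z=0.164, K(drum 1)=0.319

Drum 1:
Newton–Raphson from ψ₁ = 0.61:
  ψ₁ = 0.610: g = -0.2581, g' = -1.120 → ψ₁ = 0.380
  ψ₁ = 0.380: g = -0.0087, g' = -1.108 → ψ₁ = 0.372
Converged at ψ₁ = 0.372.
Drum-1 compositions:
  1: x = 0.217, y = 0.736
  2: x = 0.563, y = 0.194
  3: x = 0.220, y = 0.070
Drum-2 feed = drum-1 vapor: z₂ = (0.7361, 0.1938, 0.0700).
Drum 2:
Rachford–Rice: g(ψ₂) = Σ zᵢ(Kᵢ−1)/(1+ψ₂(Kᵢ−1)) = 0.
Check two-phase: ΣzᵢKᵢ = 1.759 > 1 and Σzᵢ/Kᵢ = 1.470 > 1, so g(0) = 0.759 > 0 and g(1) = -0.470 < 0.
Iterate (Newton) starting at ψ₂ = 0.5:
  ψ₂ = 0.500: g = 0.2511, g' = -0.875 → ψ₂ = 0.787
  ψ₂ = 0.787: g = -0.0426, g' = -1.319 → ψ₂ = 0.755
  ψ₂ = 0.755: g = -0.0017, g' = -1.215 → ψ₂ = 0.753
Converged at ψ₂ = 0.753.
  1: x = 0.371, y = 0.856
  2: x = 0.458, y = 0.107
  3: x = 0.171, y = 0.037

V/F (drum 2) = 0.753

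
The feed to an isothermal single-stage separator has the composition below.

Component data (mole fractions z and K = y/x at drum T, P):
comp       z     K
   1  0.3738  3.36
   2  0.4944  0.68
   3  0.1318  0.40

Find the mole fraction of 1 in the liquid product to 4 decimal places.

Material balance + equilibrium reduce to Σ zᵢ(Kᵢ−1)/(1+ψ(Kᵢ−1)) = 0.
Check two-phase: ΣzᵢKᵢ = 1.6449 > 1 and Σzᵢ/Kᵢ = 1.1678 > 1, so g(0) = 0.6449 > 0 and g(1) = -0.1678 < 0.
Newton iteration, ψ⁰ = 0.42:
  ψ = 0.4200: g = 0.15454, g' = -0.6775 → ψ = 0.6481
  ψ = 0.6481: g = 0.01974, g' = -0.5330 → ψ = 0.6852
  ψ = 0.6852: g = 0.00018, g' = -0.5239 → ψ = 0.6855
Converged at ψ = 0.6855.
Compositions from xᵢ = zᵢ/(1+ψ(Kᵢ−1)), yᵢ = Kᵢxᵢ:
  1: x = 0.1428, y = 0.4798
  2: x = 0.6333, y = 0.4307
  3: x = 0.2239, y = 0.0896

x_1 = 0.1428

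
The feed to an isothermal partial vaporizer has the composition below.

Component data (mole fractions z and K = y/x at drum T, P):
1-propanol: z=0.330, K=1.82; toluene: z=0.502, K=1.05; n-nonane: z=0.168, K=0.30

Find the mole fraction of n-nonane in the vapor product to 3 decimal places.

Material balance + equilibrium reduce to Σ zᵢ(Kᵢ−1)/(1+ψ(Kᵢ−1)) = 0.
Check two-phase: ΣzᵢKᵢ = 1.178 > 1 and Σzᵢ/Kᵢ = 1.219 > 1, so g(0) = 0.178 > 0 and g(1) = -0.219 < 0.
Newton iteration, ψ⁰ = 0.34:
  ψ = 0.340: g = 0.0820, g' = -0.279 → ψ = 0.634
  ψ = 0.634: g = -0.0091, g' = -0.363 → ψ = 0.609
Converged at ψ = 0.609.
Compositions from xᵢ = zᵢ/(1+ψ(Kᵢ−1)), yᵢ = Kᵢxᵢ:
  1-propanol: x = 0.220, y = 0.401
  toluene: x = 0.487, y = 0.512
  n-nonane: x = 0.293, y = 0.088

y_n-nonane = 0.088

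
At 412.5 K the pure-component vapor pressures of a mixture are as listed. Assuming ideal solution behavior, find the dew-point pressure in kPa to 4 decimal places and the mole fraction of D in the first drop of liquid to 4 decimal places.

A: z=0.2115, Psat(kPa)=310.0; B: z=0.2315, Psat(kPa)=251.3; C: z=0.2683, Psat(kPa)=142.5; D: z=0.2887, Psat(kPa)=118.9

At the dew point ψ → 1, so Σzᵢ/Kᵢ = 1 with Kᵢ = Pᵢˢᵃᵗ/P ⇒ 1/P = Σzᵢ/Pᵢˢᵃᵗ.
1/P = 0.2115/310.0 + 0.2315/251.3 + 0.2683/142.5 + 0.2887/118.9 = 0.0059144 ⇒ P = 169.0798 kPa
xᵢ = zᵢP/Pᵢˢᵃᵗ ⇒ x_D = 0.2887·169.0798/118.9 = 0.4105

Pdew = 169.0798 kPa, x_D = 0.4105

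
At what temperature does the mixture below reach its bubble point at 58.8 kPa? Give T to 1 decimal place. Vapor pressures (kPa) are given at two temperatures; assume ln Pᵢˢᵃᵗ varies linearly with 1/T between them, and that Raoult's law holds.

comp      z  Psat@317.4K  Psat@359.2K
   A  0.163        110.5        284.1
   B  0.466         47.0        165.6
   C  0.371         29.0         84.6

T = 322.4 K

Bubble-point temperature: ΣzᵢPᵢˢᵃᵗ(T) = P. Interpolate ln Pᵢˢᵃᵗ = aᵢ + bᵢ/T.
  T = 317.4 K: ΣzᵢPᵢˢᵃᵗ = 50.67 kPa
  T = 359.2 K: ΣzᵢPᵢˢᵃᵗ = 154.86 kPa
  T = 338.3 K: ΣzᵢPᵢˢᵃᵗ = 91.47 kPa
  T = 327.9 K: ΣzᵢPᵢˢᵃᵗ = 68.78 kPa
  T = 322.6 K: ΣzᵢPᵢˢᵃᵗ = 59.08 kPa
  T = 320.0 K: ΣzᵢPᵢˢᵃᵗ = 54.75 kPa
Interpolating between 320.0 K and 322.6 K gives T ≈ 322.4 K.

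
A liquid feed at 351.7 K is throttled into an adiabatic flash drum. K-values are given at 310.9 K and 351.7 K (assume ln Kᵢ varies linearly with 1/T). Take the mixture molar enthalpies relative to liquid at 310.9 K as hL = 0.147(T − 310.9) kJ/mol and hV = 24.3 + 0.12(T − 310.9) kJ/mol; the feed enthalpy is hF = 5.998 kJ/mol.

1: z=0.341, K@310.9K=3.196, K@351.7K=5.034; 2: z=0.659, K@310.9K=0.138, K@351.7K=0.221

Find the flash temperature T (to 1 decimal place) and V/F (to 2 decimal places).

Adiabatic flash: solve Rachford–Rice at each trial T, then check hF = ψ·hV(T) + (1−ψ)·hL(T).
  T = 310.9 K: K = (3.196, 0.138), RR gives ψ = 0.096, H_out = 2.321 kJ/mol
  T = 351.7 K: K = (5.034, 0.221), RR gives ψ = 0.274, H_out = 12.363 kJ/mol
  T = 331.3 K: K = (4.068, 0.177), RR gives ψ = 0.200, H_out = 7.739 kJ/mol
  T = 321.1 K: K = (3.619, 0.157), RR gives ψ = 0.153, H_out = 5.173 kJ/mol
  T = 326.2 K: K = (3.840, 0.167), RR gives ψ = 0.177, H_out = 6.485 kJ/mol
  T = 323.6 K: K = (3.727, 0.162), RR gives ψ = 0.165, H_out = 5.824 kJ/mol
  T = 324.9 K: K = (3.784, 0.164), RR gives ψ = 0.171, H_out = 6.156 kJ/mol
Linear interpolation between T = 323.6 (H_out = 5.824) and T = 324.9 (H_out = 6.156) on hF = 5.998 gives T ≈ 324.3 K, at which ψ = 0.17.

T = 324.3 K, V/F = 0.17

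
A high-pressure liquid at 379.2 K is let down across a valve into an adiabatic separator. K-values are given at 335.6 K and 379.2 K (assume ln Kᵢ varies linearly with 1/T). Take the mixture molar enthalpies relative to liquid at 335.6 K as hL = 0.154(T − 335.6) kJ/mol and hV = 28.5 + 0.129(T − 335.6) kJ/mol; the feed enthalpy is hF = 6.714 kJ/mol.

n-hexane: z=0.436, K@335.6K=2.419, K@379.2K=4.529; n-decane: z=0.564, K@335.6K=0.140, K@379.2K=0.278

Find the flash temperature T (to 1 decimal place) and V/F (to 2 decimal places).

T = 343.4 K, V/F = 0.19

Adiabatic flash: solve Rachford–Rice at each trial T, then check hF = ψ·hV(T) + (1−ψ)·hL(T).
  T = 335.6 K: K = (2.419, 0.140), RR gives ψ = 0.110, H_out = 3.121 kJ/mol
  T = 379.2 K: K = (4.529, 0.278), RR gives ψ = 0.444, H_out = 18.886 kJ/mol
  T = 357.4 K: K = (3.374, 0.201), RR gives ψ = 0.308, H_out = 11.979 kJ/mol
  T = 346.5 K: K = (2.872, 0.169), RR gives ψ = 0.223, H_out = 7.982 kJ/mol
  T = 341.1 K: K = (2.641, 0.154), RR gives ψ = 0.172, H_out = 5.721 kJ/mol
  T = 343.8 K: K = (2.755, 0.161), RR gives ψ = 0.199, H_out = 6.881 kJ/mol
  T = 342.5 K: K = (2.700, 0.158), RR gives ψ = 0.186, H_out = 6.331 kJ/mol
Linear interpolation between T = 342.5 (H_out = 6.331) and T = 343.8 (H_out = 6.881) on hF = 6.714 gives T ≈ 343.4 K, at which ψ = 0.19.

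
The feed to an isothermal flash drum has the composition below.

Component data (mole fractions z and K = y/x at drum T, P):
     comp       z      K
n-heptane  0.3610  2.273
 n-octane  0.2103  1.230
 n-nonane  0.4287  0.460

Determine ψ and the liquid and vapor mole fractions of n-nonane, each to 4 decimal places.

ψ = 0.5153, x_n-nonane = 0.5940, y_n-nonane = 0.2732

Rachford–Rice: g(ψ) = Σ zᵢ(Kᵢ−1)/(1+ψ(Kᵢ−1)) = 0.
Check two-phase: ΣzᵢKᵢ = 1.2764 > 1 and Σzᵢ/Kᵢ = 1.2618 > 1, so g(0) = 0.2764 > 0 and g(1) = -0.2618 < 0.
Newton–Raphson from ψ = 0.64:
  ψ = 0.6400: g = -0.05836, g' = -0.4780 → ψ = 0.5179
  ψ = 0.5179: g = -0.00120, g' = -0.4623 → ψ = 0.5153
Converged at ψ = 0.5153.
Compositions from xᵢ = zᵢ/(1+ψ(Kᵢ−1)), yᵢ = Kᵢxᵢ:
  n-heptane: x = 0.2180, y = 0.4955
  n-octane: x = 0.1880, y = 0.2313
  n-nonane: x = 0.5940, y = 0.2732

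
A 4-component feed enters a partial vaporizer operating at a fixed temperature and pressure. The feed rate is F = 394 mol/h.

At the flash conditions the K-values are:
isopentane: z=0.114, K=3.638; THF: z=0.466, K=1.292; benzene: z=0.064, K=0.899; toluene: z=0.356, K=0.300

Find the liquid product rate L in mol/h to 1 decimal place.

L = 295.9 mol/h

Rachford–Rice: g(ψ) = Σ zᵢ(Kᵢ−1)/(1+ψ(Kᵢ−1)) = 0.
Check two-phase: ΣzᵢKᵢ = 1.181 > 1 and Σzᵢ/Kᵢ = 1.650 > 1, so g(0) = 0.181 > 0 and g(1) = -0.650 < 0.
Newton iteration, ψ⁰ = 0.5:
  ψ = 0.500: g = -0.1418, g' = -0.591 → ψ = 0.260
  ψ = 0.260: g = -0.0066, g' = -0.575 → ψ = 0.249
Converged at ψ = 0.249.
Then V = ψ·F = 0.2489·394 = 98.1 mol/h and L = F − V = 295.9 mol/h.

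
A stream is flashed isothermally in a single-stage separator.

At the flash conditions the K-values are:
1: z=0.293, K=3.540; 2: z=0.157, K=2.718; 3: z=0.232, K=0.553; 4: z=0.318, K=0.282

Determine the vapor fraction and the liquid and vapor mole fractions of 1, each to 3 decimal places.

Rachford–Rice: g(ψ) = Σ zᵢ(Kᵢ−1)/(1+ψ(Kᵢ−1)) = 0.
g(0) = ΣzᵢKᵢ − 1 = 0.682 and g(1) = 1 − Σzᵢ/Kᵢ = -0.688, so a root lies in (0, 1).
Newton–Raphson from ψ = 0.5:
  ψ = 0.500: g = -0.0168, g' = -0.977 → ψ = 0.483
Converged at ψ = 0.483.
Compositions from xᵢ = zᵢ/(1+ψ(Kᵢ−1)), yᵢ = Kᵢxᵢ:
  1: x = 0.132, y = 0.466
  2: x = 0.086, y = 0.233
  3: x = 0.296, y = 0.164
  4: x = 0.487, y = 0.137

ψ = 0.483, x_1 = 0.132, y_1 = 0.466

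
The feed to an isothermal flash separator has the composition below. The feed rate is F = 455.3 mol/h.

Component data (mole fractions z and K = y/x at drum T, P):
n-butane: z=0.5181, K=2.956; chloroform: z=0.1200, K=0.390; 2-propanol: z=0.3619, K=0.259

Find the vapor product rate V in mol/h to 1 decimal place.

V = 219.8 mol/h

Rachford–Rice: g(V/F) = Σ zᵢ(Kᵢ−1)/(1+V/F(Kᵢ−1)) = 0.
g(0) = ΣzᵢKᵢ − 1 = 0.6720 and g(1) = 1 − Σzᵢ/Kᵢ = -0.8803, so a root lies in (0, 1).
Iterate (Newton) starting at V/F = 0.5:
  V/F = 0.5000: g = -0.01899, g' = -1.1005 → V/F = 0.4827
Converged at V/F = 0.4827.
Then V = V/F·F = 0.4827·455.3 = 219.8 mol/h and L = F − V = 235.5 mol/h.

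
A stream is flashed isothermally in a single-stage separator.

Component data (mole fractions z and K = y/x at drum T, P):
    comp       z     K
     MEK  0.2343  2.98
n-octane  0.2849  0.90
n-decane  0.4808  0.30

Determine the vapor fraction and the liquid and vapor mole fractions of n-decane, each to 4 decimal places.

ψ = 0.0963, x_n-decane = 0.5155, y_n-decane = 0.1547

Rachford–Rice: g(ψ) = Σ zᵢ(Kᵢ−1)/(1+ψ(Kᵢ−1)) = 0.
g(0) = ΣzᵢKᵢ − 1 = 0.0989 and g(1) = 1 − Σzᵢ/Kᵢ = -0.9978, so a root lies in (0, 1).
Iterate (Newton) starting at ψ = 0.3:
  ψ = 0.3000: g = -0.16436, g' = -0.7420 → ψ = 0.0785
  ψ = 0.0785: g = 0.01666, g' = -0.9547 → ψ = 0.0960
  ψ = 0.0960: g = 0.00029, g' = -0.9223 → ψ = 0.0963
Converged at ψ = 0.0963.
Compositions from xᵢ = zᵢ/(1+ψ(Kᵢ−1)), yᵢ = Kᵢxᵢ:
  MEK: x = 0.1968, y = 0.5864
  n-octane: x = 0.2877, y = 0.2589
  n-decane: x = 0.5155, y = 0.1547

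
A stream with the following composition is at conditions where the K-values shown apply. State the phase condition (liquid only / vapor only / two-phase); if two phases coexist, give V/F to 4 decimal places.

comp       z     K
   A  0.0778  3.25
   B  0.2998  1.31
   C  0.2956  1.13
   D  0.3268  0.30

ΣzᵢKᵢ = 1.0777; Σzᵢ/Kᵢ = 1.6037.
Both exceed 1, so a two-phase solution exists.
Iterate (Newton) starting at ψ = 0.6:
  ψ = 0.6000: g = -0.20591, g' = -0.5721 → ψ = 0.2401
  ψ = 0.2401: g = -0.03755, g' = -0.4271 → ψ = 0.1522
  ψ = 0.1522: g = 0.00081, g' = -0.4502 → ψ = 0.1540
Converged at ψ = 0.1540.

two-phase, V/F = 0.1540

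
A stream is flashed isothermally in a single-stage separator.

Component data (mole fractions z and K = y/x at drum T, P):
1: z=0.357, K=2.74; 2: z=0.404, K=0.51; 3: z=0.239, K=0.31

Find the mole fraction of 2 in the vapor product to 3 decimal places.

Let ψ = V/F and solve Σ zᵢ(Kᵢ−1)/(1+ψ(Kᵢ−1)) = 0.
Check two-phase: ΣzᵢKᵢ = 1.258 > 1 and Σzᵢ/Kᵢ = 1.693 > 1, so g(0) = 0.258 > 0 and g(1) = -0.693 < 0.
Newton–Raphson from ψ = 0.61:
  ψ = 0.610: g = -0.2658, g' = -0.791 → ψ = 0.274
  ψ = 0.274: g = -0.0114, g' = -0.798 → ψ = 0.260
Converged at ψ = 0.260.
Compositions from xᵢ = zᵢ/(1+ψ(Kᵢ−1)), yᵢ = Kᵢxᵢ:
  1: x = 0.246, y = 0.674
  2: x = 0.463, y = 0.236
  3: x = 0.291, y = 0.090

y_2 = 0.236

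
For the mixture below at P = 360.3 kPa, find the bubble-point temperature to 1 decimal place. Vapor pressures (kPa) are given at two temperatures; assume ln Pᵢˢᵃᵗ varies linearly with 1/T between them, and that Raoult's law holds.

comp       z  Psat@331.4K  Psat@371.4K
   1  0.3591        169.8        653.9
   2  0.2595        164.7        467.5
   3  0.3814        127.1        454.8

Bubble-point temperature: ΣzᵢPᵢˢᵃᵗ(T) = P. Interpolate ln Pᵢˢᵃᵗ = aᵢ + bᵢ/T.
  T = 331.4 K: ΣzᵢPᵢˢᵃᵗ = 152.19 kPa
  T = 371.4 K: ΣzᵢPᵢˢᵃᵗ = 529.59 kPa
  T = 351.4 K: ΣzᵢPᵢˢᵃᵗ = 293.60 kPa
  T = 361.4 K: ΣzᵢPᵢˢᵃᵗ = 397.39 kPa
  T = 356.4 K: ΣzᵢPᵢˢᵃᵗ = 342.27 kPa
  T = 358.9 K: ΣzᵢPᵢˢᵃᵗ = 368.98 kPa
Interpolating between 356.4 K and 358.9 K gives T ≈ 358.1 K.

T = 358.1 K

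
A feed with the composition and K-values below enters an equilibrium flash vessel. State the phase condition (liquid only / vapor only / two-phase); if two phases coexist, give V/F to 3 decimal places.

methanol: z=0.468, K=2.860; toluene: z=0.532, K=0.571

two-phase, V/F = 0.805

ΣzᵢKᵢ = 1.642; Σzᵢ/Kᵢ = 1.095.
Both exceed 1, so a two-phase solution exists.
Binary case is linear: z₁(K₁−1)(1+ψ(K₂−1)) + z₂(K₂−1)(1+ψ(K₁−1)) = 0
⇒ ψ = [z₁(K₁−1)+z₂(K₂−1)] / [−(K₁−1)(K₂−1)] = 0.6423/0.7979 = 0.805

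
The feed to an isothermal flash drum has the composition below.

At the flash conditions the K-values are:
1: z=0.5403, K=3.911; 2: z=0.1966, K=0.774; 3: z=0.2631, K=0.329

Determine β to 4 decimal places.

β = 0.8372

Let β = V/F and solve Σ zᵢ(Kᵢ−1)/(1+β(Kᵢ−1)) = 0.
Check two-phase: ΣzᵢKᵢ = 2.3518 > 1 and Σzᵢ/Kᵢ = 1.1919 > 1, so g(0) = 1.3518 > 0 and g(1) = -0.1919 < 0.
Newton–Raphson from β = 0.31:
  β = 0.3100: g = 0.55606, g' = -1.4655 → β = 0.6894
  β = 0.6894: g = 0.14192, g' = -0.9307 → β = 0.8419
  β = 0.8419: g = -0.00487, g' = -1.0256 → β = 0.8372
Converged at β = 0.8372.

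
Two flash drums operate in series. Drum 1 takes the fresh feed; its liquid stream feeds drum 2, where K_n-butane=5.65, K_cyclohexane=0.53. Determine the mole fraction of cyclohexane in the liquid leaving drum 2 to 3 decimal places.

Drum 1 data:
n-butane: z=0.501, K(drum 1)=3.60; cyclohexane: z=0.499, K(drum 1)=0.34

x_cyclohexane (drum 2) = 0.908

Drum 1:
Rachford–Rice: g(ψ₁) = Σ zᵢ(Kᵢ−1)/(1+ψ₁(Kᵢ−1)) = 0.
Feasibility: ΣzᵢKᵢ = 1.973, Σzᵢ/Kᵢ = 1.607 — both > 1, two phases present.
Binary case is linear: z₁(K₁−1)(1+ψ₁(K₂−1)) + z₂(K₂−1)(1+ψ₁(K₁−1)) = 0
⇒ ψ₁ = [z₁(K₁−1)+z₂(K₂−1)] / [−(K₁−1)(K₂−1)] = 0.9733/1.7160 = 0.567
Drum-1 compositions:
  n-butane: x = 0.202, y = 0.729
  cyclohexane: x = 0.798, y = 0.271
Drum-2 feed = drum-1 liquid: z₂ = (0.2025, 0.7975).
Drum 2:
Newton–Raphson from ψ₂ = 0.5:
  ψ₂ = 0.500: g = -0.2069, g' = -0.697 → ψ₂ = 0.203
  ψ₂ = 0.203: g = 0.0696, g' = -1.373 → ψ₂ = 0.254
  ψ₂ = 0.254: g = 0.0061, g' = -1.148 → ψ₂ = 0.259
Converged at ψ₂ = 0.259.
  n-butane: x = 0.092, y = 0.519
  cyclohexane: x = 0.908, y = 0.481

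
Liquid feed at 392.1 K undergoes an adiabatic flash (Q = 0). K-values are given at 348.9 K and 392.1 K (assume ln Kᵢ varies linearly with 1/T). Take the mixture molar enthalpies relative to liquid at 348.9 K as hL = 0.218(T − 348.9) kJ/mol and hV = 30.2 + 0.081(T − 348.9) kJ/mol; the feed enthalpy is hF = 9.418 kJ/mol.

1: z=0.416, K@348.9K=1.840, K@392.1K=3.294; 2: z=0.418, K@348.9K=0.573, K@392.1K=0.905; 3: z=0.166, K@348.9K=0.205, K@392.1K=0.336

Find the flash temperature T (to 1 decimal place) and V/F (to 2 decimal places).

T = 356.0 K, V/F = 0.27

Adiabatic flash: solve Rachford–Rice at each trial T, then check hF = ψ·hV(T) + (1−ψ)·hL(T).
  T = 348.9 K: K = (1.840, 0.573, 0.205), RR gives ψ = 0.084, H_out = 2.528 kJ/mol
  T = 392.1 K: K = (3.294, 0.905, 0.336), RR gives ψ = 0.891, H_out = 31.060 kJ/mol
  T = 370.5 K: K = (2.504, 0.730, 0.266), RR gives ψ = 0.560, H_out = 19.953 kJ/mol
  T = 359.7 K: K = (2.156, 0.649, 0.235), RR gives ψ = 0.353, H_out = 12.495 kJ/mol
  T = 354.3 K: K = (1.994, 0.610, 0.220), RR gives ψ = 0.230, H_out = 7.945 kJ/mol
  T = 357.0 K: K = (2.074, 0.630, 0.227), RR gives ψ = 0.294, H_out = 10.309 kJ/mol
  T = 355.6 K: K = (2.033, 0.620, 0.223), RR gives ψ = 0.261, H_out = 9.107 kJ/mol
Linear interpolation between T = 355.6 (H_out = 9.107) and T = 357.0 (H_out = 10.309) on hF = 9.418 gives T ≈ 356.0 K, at which ψ = 0.27.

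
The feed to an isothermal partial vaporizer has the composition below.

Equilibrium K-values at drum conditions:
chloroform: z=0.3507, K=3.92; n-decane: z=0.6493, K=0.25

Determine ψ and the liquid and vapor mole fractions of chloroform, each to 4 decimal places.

Material balance + equilibrium reduce to Σ zᵢ(Kᵢ−1)/(1+ψ(Kᵢ−1)) = 0.
Feasibility: ΣzᵢKᵢ = 1.5371, Σzᵢ/Kᵢ = 2.6867 — both > 1, two phases present.
Binary case is linear: z₁(K₁−1)(1+ψ(K₂−1)) + z₂(K₂−1)(1+ψ(K₁−1)) = 0
⇒ ψ = [z₁(K₁−1)+z₂(K₂−1)] / [−(K₁−1)(K₂−1)] = 0.53707/2.19000 = 0.2452
Compositions from xᵢ = zᵢ/(1+ψ(Kᵢ−1)), yᵢ = Kᵢxᵢ:
  chloroform: x = 0.2044, y = 0.8011
  n-decane: x = 0.7956, y = 0.1989

ψ = 0.2452, x_chloroform = 0.2044, y_chloroform = 0.8011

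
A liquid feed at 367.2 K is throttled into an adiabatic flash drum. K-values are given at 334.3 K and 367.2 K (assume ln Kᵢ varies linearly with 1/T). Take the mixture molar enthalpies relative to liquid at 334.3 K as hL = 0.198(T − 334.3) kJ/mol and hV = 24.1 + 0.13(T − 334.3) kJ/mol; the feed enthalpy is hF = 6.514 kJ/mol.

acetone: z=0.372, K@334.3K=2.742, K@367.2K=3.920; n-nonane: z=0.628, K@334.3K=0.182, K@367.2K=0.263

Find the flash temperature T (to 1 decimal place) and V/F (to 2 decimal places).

Adiabatic flash: solve Rachford–Rice at each trial T, then check hF = ψ·hV(T) + (1−ψ)·hL(T).
  T = 334.3 K: K = (2.742, 0.182), RR gives ψ = 0.094, H_out = 2.272 kJ/mol
  T = 367.2 K: K = (3.920, 0.263), RR gives ψ = 0.290, H_out = 12.847 kJ/mol
  T = 350.8 K: K = (3.308, 0.221), RR gives ψ = 0.205, H_out = 7.985 kJ/mol
  T = 342.6 K: K = (3.020, 0.201), RR gives ψ = 0.155, H_out = 5.286 kJ/mol
  T = 346.7 K: K = (3.162, 0.211), RR gives ψ = 0.181, H_out = 6.664 kJ/mol
  T = 344.6 K: K = (3.089, 0.206), RR gives ψ = 0.168, H_out = 5.966 kJ/mol
Linear interpolation between T = 344.6 (H_out = 5.966) and T = 346.7 (H_out = 6.664) on hF = 6.514 gives T ≈ 346.2 K, at which ψ = 0.18.

T = 346.2 K, V/F = 0.18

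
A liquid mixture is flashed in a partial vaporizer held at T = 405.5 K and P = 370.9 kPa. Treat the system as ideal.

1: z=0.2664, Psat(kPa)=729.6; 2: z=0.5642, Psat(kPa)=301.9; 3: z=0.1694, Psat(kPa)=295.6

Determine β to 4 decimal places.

Raoult's law: Kᵢ = Pᵢˢᵃᵗ/P = Pᵢˢᵃᵗ/370.9.
  K_1 = 729.6/370.9 = 1.967107, K_2 = 301.9/370.9 = 0.813966, K_3 = 295.6/370.9 = 0.796980
Let β = V/F and solve Σ zᵢ(Kᵢ−1)/(1+β(Kᵢ−1)) = 0.
g(0) = ΣzᵢKᵢ − 1 = 0.1183 and g(1) = 1 − Σzᵢ/Kᵢ = -0.0411, so a root lies in (0, 1).
Newton–Raphson from β = 0.5:
  β = 0.5000: g = 0.01966, g' = -0.1456 → β = 0.6350
  β = 0.6350: g = 0.00111, g' = -0.1299 → β = 0.6436
Converged at β = 0.6436.

β = 0.6436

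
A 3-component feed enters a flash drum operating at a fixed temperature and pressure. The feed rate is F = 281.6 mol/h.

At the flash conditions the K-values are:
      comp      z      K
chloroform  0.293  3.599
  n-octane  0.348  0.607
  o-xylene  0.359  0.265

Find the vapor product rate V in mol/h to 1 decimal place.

V = 67.0 mol/h

Iterate (Newton) starting at β = 0.5:
  β = 0.500: g = -0.2562, g' = -0.942 → β = 0.228
  β = 0.228: g = 0.0108, g' = -1.125 → β = 0.238
Converged at β = 0.238.
Then V = β·F = 0.2378·281.6 = 67.0 mol/h and L = F − V = 214.6 mol/h.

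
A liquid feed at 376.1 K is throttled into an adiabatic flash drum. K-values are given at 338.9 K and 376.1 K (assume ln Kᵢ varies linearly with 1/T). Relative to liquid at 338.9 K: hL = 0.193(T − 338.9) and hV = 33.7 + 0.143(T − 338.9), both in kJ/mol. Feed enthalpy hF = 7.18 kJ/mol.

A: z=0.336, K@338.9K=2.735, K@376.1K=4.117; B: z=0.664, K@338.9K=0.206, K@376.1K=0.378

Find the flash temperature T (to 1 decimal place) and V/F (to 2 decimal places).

T = 351.3 K, V/F = 0.14

Adiabatic flash: solve Rachford–Rice at each trial T, then check hF = ψ·hV(T) + (1−ψ)·hL(T).
  T = 338.9 K: K = (2.735, 0.206), RR gives ψ = 0.040, H_out = 1.364 kJ/mol
  T = 376.1 K: K = (4.117, 0.378), RR gives ψ = 0.327, H_out = 17.597 kJ/mol
  T = 357.5 K: K = (3.391, 0.283), RR gives ψ = 0.191, H_out = 9.858 kJ/mol
  T = 348.2 K: K = (3.054, 0.243), RR gives ψ = 0.120, H_out = 5.798 kJ/mol
  T = 352.9 K: K = (3.223, 0.263), RR gives ψ = 0.157, H_out = 7.883 kJ/mol
  T = 350.5 K: K = (3.136, 0.252), RR gives ψ = 0.139, H_out = 6.829 kJ/mol
Linear interpolation between T = 350.5 (H_out = 6.829) and T = 352.9 (H_out = 7.883) on hF = 7.18 gives T ≈ 351.3 K, at which ψ = 0.14.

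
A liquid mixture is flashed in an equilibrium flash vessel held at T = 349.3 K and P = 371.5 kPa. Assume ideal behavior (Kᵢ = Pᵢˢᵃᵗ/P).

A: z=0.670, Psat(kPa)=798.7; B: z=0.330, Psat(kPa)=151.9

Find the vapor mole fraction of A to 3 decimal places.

y_A = 0.730

Raoult's law: Kᵢ = Pᵢˢᵃᵗ/P = Pᵢˢᵃᵗ/371.5.
  K_A = 798.7/371.5 = 2.14993, K_B = 151.9/371.5 = 0.40888
Rachford–Rice: g(ψ) = Σ zᵢ(Kᵢ−1)/(1+ψ(Kᵢ−1)) = 0.
Feasibility: ΣzᵢKᵢ = 1.575, Σzᵢ/Kᵢ = 1.119 — both > 1, two phases present.
Newton iteration, ψ⁰ = 0.5:
  ψ = 0.500: g = 0.2123, g' = -0.590 → ψ = 0.860
  ψ = 0.860: g = -0.0095, g' = -0.701 → ψ = 0.847
  ψ = 0.847: g = -0.0001, g' = -0.690 → ψ = 0.846
Converged at ψ = 0.846.
Compositions from xᵢ = zᵢ/(1+ψ(Kᵢ−1)), yᵢ = Kᵢxᵢ:
  A: x = 0.340, y = 0.730
  B: x = 0.660, y = 0.270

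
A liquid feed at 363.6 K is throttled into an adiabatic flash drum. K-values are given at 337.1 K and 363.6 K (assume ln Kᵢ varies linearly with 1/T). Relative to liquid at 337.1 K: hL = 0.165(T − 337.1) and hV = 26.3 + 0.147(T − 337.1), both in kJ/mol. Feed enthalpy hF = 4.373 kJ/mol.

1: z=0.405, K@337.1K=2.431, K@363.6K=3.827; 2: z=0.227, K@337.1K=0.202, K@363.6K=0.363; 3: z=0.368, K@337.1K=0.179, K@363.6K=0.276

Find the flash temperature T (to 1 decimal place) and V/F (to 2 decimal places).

T = 341.2 K, V/F = 0.14

Adiabatic flash: solve Rachford–Rice at each trial T, then check hF = ψ·hV(T) + (1−ψ)·hL(T).
  T = 337.1 K: K = (2.431, 0.202, 0.179), RR gives ψ = 0.083, H_out = 2.178 kJ/mol
  T = 363.6 K: K = (3.827, 0.363, 0.276), RR gives ψ = 0.375, H_out = 14.057 kJ/mol
  T = 350.4 K: K = (3.079, 0.274, 0.224), RR gives ψ = 0.249, H_out = 8.681 kJ/mol
  T = 343.8 K: K = (2.745, 0.236, 0.201), RR gives ψ = 0.174, H_out = 5.673 kJ/mol
  T = 340.5 K: K = (2.587, 0.219, 0.190), RR gives ψ = 0.132, H_out = 4.022 kJ/mol
  T = 342.1 K: K = (2.663, 0.227, 0.195), RR gives ψ = 0.153, H_out = 4.838 kJ/mol
Linear interpolation between T = 340.5 (H_out = 4.022) and T = 342.1 (H_out = 4.838) on hF = 4.373 gives T ≈ 341.2 K, at which ψ = 0.14.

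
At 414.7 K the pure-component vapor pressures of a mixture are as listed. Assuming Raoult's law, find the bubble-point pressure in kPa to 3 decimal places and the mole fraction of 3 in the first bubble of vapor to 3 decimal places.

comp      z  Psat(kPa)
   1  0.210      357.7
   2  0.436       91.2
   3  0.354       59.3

Pbub = 135.872 kPa, y_3 = 0.154

At the bubble point ψ → 0, so ΣzᵢKᵢ = 1 with Kᵢ = Pᵢˢᵃᵗ/P ⇒ P = ΣzᵢPᵢˢᵃᵗ.
P = 0.210·357.7 + 0.436·91.2 + 0.354·59.3 = 135.872 kPa
yᵢ = zᵢPᵢˢᵃᵗ/P ⇒ y_3 = 0.354·59.3/135.872 = 0.154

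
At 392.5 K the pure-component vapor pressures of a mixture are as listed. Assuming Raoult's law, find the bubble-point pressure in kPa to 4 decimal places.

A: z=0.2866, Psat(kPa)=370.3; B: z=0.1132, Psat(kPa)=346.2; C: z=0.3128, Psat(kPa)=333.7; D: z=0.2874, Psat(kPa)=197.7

Pbub = 306.5182 kPa

At the bubble point ψ → 0, so ΣzᵢKᵢ = 1 with Kᵢ = Pᵢˢᵃᵗ/P ⇒ P = ΣzᵢPᵢˢᵃᵗ.
P = 0.2866·370.3 + 0.1132·346.2 + 0.3128·333.7 + 0.2874·197.7 = 306.5182 kPa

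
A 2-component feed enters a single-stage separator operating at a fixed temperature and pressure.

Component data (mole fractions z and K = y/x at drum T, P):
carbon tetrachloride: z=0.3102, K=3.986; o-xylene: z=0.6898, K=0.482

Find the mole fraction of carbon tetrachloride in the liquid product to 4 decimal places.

x_carbon tetrachloride = 0.1478

Newton iteration, ψ⁰ = 0.5:
  ψ = 0.5000: g = -0.11067, g' = -0.7821 → ψ = 0.3585
  ψ = 0.3585: g = 0.00856, g' = -0.9243 → ψ = 0.3678
Converged at ψ = 0.3678.
Compositions from xᵢ = zᵢ/(1+ψ(Kᵢ−1)), yᵢ = Kᵢxᵢ:
  carbon tetrachloride: x = 0.1478, y = 0.5893
  o-xylene: x = 0.8522, y = 0.4107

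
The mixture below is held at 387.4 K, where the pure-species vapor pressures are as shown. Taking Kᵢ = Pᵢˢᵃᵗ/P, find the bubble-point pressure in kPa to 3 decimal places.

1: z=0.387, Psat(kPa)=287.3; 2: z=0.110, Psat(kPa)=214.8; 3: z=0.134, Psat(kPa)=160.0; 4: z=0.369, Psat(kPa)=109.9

At the bubble point ψ → 0, so ΣzᵢKᵢ = 1 with Kᵢ = Pᵢˢᵃᵗ/P ⇒ P = ΣzᵢPᵢˢᵃᵗ.
P = 0.387·287.3 + 0.110·214.8 + 0.134·160.0 + 0.369·109.9 = 196.806 kPa

Pbub = 196.806 kPa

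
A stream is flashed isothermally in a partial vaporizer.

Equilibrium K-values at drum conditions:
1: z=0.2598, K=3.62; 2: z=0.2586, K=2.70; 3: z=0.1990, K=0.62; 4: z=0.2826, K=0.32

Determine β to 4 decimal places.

β = 0.6679

Let β = V/F and solve Σ zᵢ(Kᵢ−1)/(1+β(Kᵢ−1)) = 0.
Feasibility: ΣzᵢKᵢ = 1.8525, Σzᵢ/Kᵢ = 1.3716 — both > 1, two phases present.
Iterate (Newton) starting at β = 0.5:
  β = 0.5000: g = 0.14778, g' = -0.8964 → β = 0.6649
  β = 0.6649: g = 0.00269, g' = -0.8886 → β = 0.6679
Converged at β = 0.6679.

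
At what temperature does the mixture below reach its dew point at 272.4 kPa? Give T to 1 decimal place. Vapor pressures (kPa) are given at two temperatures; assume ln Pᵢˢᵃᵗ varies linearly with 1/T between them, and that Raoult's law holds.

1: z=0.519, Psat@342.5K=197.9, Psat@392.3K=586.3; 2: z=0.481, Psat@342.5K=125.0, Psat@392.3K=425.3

T = 365.0 K

Dew-point temperature: Σzᵢ·P/Pᵢˢᵃᵗ(T) = 1. Interpolate ln Pᵢˢᵃᵗ = aᵢ + bᵢ/T.
  T = 342.5 K: ΣzᵢP/Pᵢˢᵃᵗ = 1.7626
  T = 392.3 K: ΣzᵢP/Pᵢˢᵃᵗ = 0.5492
  T = 367.4 K: ΣzᵢP/Pᵢˢᵃᵗ = 0.9452
  T = 354.9 K: ΣzᵢP/Pᵢˢᵃᵗ = 1.2781
  T = 361.1 K: ΣzᵢP/Pᵢˢᵃᵗ = 1.0975
  T = 364.2 K: ΣzᵢP/Pᵢˢᵃᵗ = 1.0191
  T = 365.8 K: ΣzᵢP/Pᵢˢᵃᵗ = 0.9813
Interpolating between 364.2 K and 365.8 K gives T ≈ 365.0 K.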